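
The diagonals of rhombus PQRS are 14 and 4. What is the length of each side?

In a rhombus, the diagonals bisect each other perpendicularly, creating four congruent right triangles.
Each triangle has legs 7 (half of 14) and 2 (half of 4).
The hypotenuse of each right triangle is a side of the rhombus:
side = sqrt(7^2 + 2^2) = sqrt(53)

sqrt(53)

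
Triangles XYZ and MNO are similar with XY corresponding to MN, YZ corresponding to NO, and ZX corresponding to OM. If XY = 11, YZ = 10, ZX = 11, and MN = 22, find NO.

Since the triangles are similar, the ratio of corresponding sides is constant.
Scale factor k = MN / XY = 22 / 11 = 2
NO = k * YZ = 2 * 10 = 20

20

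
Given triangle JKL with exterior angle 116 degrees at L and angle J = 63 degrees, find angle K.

By the exterior angle theorem: exterior angle = sum of remote interior angles.
116 = 63 + angle K
angle K = 116 - 63 = 53 degrees

53 degrees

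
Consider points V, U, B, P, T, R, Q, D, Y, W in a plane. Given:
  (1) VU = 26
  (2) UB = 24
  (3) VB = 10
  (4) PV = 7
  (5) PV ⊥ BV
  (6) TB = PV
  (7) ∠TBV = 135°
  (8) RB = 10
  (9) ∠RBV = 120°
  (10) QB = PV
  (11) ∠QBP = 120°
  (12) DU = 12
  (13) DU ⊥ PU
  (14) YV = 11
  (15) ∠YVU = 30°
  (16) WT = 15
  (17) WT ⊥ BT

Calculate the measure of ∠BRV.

Step 1: By the law of cosines on triangle RBV: RV² = 10² + 10² − 2·10·10·cos(120°) = 300, so RV = 10·√3.
Step 2: By the inverse law of cosines on triangle BRV: cos(∠BRV) = (10² + (10·√3)² − 10²) / (2·10·10·√3) = 300/346.41 = 0.866, so ∠BRV = 30°.

Therefore, the measure of angle ∠BRV = 30°.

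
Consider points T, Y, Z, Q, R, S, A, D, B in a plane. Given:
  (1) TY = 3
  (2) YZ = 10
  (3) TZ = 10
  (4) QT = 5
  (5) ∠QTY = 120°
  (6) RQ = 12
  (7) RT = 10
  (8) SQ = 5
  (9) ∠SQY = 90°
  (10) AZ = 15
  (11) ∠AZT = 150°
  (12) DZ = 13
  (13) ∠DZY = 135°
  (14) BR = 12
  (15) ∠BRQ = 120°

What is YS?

Step 1: By the law of cosines on triangle QTY: QY² = 5² + 3² − 2·5·3·cos(120°) = 49, so QY = 7.
Step 2: By the law of cosines on triangle YQS: YS² = 7² + 5² − 2·7·5·cos(90°) = 74, so YS = √74.

Therefore, the length of YS = √74.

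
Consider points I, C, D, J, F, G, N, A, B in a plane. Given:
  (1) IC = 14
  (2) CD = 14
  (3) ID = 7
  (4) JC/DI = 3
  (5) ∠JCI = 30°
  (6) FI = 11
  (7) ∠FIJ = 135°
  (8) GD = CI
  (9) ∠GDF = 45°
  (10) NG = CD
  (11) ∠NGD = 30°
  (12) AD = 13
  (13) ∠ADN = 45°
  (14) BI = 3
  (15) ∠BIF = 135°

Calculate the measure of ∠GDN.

From the given relations: GD = CI = 14; NG = CD = 14.
Step 1: By the law of cosines on triangle DGN: DN² = 14² + 14² − 2·14·14·cos(30°) = 52.52, so DN ≈ 7.25.
Step 2: By the inverse law of cosines on triangle GDN: cos(∠GDN) = (14² + 7.25² − 14²) / (2·14·7.25) = 52.52/202.91 = 0.2588, so ∠GDN = 75°.

Therefore, the measure of angle ∠GDN = 75°.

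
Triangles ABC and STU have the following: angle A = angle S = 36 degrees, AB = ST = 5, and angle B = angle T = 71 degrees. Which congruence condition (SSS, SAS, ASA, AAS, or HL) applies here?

The given information provides:
angle A = angle S = 36 degrees, AB = ST = 5, and angle B = angle T = 71 degrees
This matches the ASA congruence theorem.
Two pairs of corresponding angles and the included side are equal (Angle-Side-Angle).

ASA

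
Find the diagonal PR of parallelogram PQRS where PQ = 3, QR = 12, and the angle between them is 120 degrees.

Law of cosines: d^2 = 3^2 + 12^2 - 2(3)(12)cos(120°) = 189, so d = 3*sqrt(21).

3*sqrt(21)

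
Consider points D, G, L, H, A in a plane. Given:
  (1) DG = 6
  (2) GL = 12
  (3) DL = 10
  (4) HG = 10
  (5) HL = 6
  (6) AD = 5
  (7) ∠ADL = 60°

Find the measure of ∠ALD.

Step 1: By the law of cosines on triangle LDA: LA² = 10² + 5² − 2·10·5·cos(60°) = 75, so LA = 5·√3.
Step 2: By the inverse law of cosines on triangle ALD: cos(∠ALD) = ((5·√3)² + 10² − 5²) / (2·5·√3·10) = 150/173.21 = 0.866, so ∠ALD = 30°.

Therefore, the measure of angle ∠ALD = 30°.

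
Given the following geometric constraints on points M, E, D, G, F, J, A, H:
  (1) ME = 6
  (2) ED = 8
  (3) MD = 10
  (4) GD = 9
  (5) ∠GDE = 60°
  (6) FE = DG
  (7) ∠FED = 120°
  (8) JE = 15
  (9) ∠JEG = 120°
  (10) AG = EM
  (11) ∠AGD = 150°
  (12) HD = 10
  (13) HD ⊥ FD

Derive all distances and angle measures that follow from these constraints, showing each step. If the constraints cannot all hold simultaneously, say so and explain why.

The constraints are consistent.

From the given relations:
  FE = DG = 9
  AG = EM = 6

Step 1: From ED = 8, DG = 9, and ∠EDG = 60°, by the law of cosines:
  EG² = ED² + DG² - 2·ED·DG·cos(60°) = 64 + 81 - 72 = 73
  EG = √73

Step 2: From DE = 8, EF = 9, and ∠DEF = 120°, by the law of cosines:
  DF² = DE² + EF² - 2·DE·EF·cos(120°) = 64 + 81 + 72 = 217
  DF ≈ 14.73

Step 3: From DG = 9, GA = 6, and ∠DGA = 150°, by the law of cosines:
  DA² = DG² + GA² - 2·DG·GA·cos(150°) = 81 + 36 + 93.53 = 210.5
  DA ≈ 14.51

Step 4: From MD = 10, ME = 6, DE = 8, by the inverse law of cosines:
  cos(∠DME) = (MD² + ME² - DE²) / (2·MD·ME)
  ∠DME = 53.13°

Step 5: From ED = 8, EM = 6, DM = 10, by the inverse law of cosines:
  cos(∠DEM) = (ED² + EM² - DM²) / (2·ED·EM)
  ∠DEM = 90°

Step 6: From DE = 8, DM = 10, EM = 6, by the inverse law of cosines:
  cos(∠EDM) = (DE² + DM² - EM²) / (2·DE·DM)
  ∠EDM = 36.87°

Step 7: From GE = √73, EJ = 15, and ∠GEJ = 120°, by the law of cosines:
  GJ² = GE² + EJ² - 2·GE·EJ·cos(120°) = 73 + 225 + 128.2 = 426.2
  GJ ≈ 20.64

Step 8: From FD = 14.73, DH = 10, and ∠FDH = 90°, by the law of cosines:
  FH² = FD² + DH² - 2·FD·DH·cos(90°) = 217 + 100 - 0 = 317
  FH ≈ 17.8

Step 9: From ED = 8, EG = √73, DG = 9, by the inverse law of cosines:
  cos(∠DEG) = (ED² + EG² - DG²) / (2·ED·EG)
  ∠DEG = 65.82°

Step 10: From DA = 14.51, DG = 9, AG = 6, by the inverse law of cosines:
  cos(∠ADG) = (DA² + DG² - AG²) / (2·DA·DG)
  ∠ADG = 11.93°

Step 11: From DE = 8, DF = 14.73, EF = 9, by the inverse law of cosines:
  cos(∠EDF) = (DE² + DF² - EF²) / (2·DE·DF)
  ∠EDF = 31.95°

Step 12: From GD = 9, GE = √73, DE = 8, by the inverse law of cosines:
  cos(∠DGE) = (GD² + GE² - DE²) / (2·GD·GE)
  ∠DGE = 54.18°

Step 13: From FD = 14.73, FE = 9, DE = 8, by the inverse law of cosines:
  cos(∠DFE) = (FD² + FE² - DE²) / (2·FD·FE)
  ∠DFE = 28.05°

Step 14: From AD = 14.51, AG = 6, DG = 9, by the inverse law of cosines:
  cos(∠DAG) = (AD² + AG² - DG²) / (2·AD·AG)
  ∠DAG = 18.07°

Step 15: From GE = √73, GJ = 20.64, EJ = 15, by the inverse law of cosines:
  cos(∠EGJ) = (GE² + GJ² - EJ²) / (2·GE·GJ)
  ∠EGJ = 39°

Step 16: From FD = 14.73, FH = 17.8, DH = 10, by the inverse law of cosines:
  cos(∠DFH) = (FD² + FH² - DH²) / (2·FD·FH)
  ∠DFH = 34.17°

Step 17: From JE = 15, JG = 20.64, EG = √73, by the inverse law of cosines:
  cos(∠EJG) = (JE² + JG² - EG²) / (2·JE·JG)
  ∠EJG = 21°

Step 18: From HD = 10, HF = 17.8, DF = 14.73, by the inverse law of cosines:
  cos(∠DHF) = (HD² + HF² - DF²) / (2·HD·HF)
  ∠DHF = 55.83°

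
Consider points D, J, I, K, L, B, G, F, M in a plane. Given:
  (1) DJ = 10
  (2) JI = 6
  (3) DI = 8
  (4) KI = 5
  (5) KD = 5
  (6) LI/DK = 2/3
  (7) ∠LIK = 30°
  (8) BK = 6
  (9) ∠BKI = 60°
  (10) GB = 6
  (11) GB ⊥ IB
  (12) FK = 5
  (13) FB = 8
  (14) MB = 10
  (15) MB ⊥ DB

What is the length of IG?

Step 1: By the law of cosines on triangle BKI: BI² = 6² + 5² − 2·6·5·cos(60°) = 31, so BI = √31.
Step 2: By the law of cosines on triangle IBG: IG² = √31² + 6² − 2·√31·6·cos(90°) = 67, so IG = √67.

Therefore, the length of IG = √67.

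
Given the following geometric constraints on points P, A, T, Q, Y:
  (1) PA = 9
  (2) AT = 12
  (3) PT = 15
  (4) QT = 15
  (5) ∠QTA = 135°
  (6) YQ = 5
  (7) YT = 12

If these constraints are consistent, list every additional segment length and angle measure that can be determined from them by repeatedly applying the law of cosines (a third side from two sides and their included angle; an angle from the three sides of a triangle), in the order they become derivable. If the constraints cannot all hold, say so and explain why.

The constraints are consistent. Derivable facts, in order:
After 1 step:
- AQ ≈ 24.97
- ∠APT = 53.13°
- ∠ATP = 36.87°
- ∠PAT = 90°
- ∠QTY = 17.15°
- ∠QYT = 117.82°
- ∠TQY = 45.04°
After 2 steps:
- ∠AQT = 19.86°
- ∠QAT = 25.14°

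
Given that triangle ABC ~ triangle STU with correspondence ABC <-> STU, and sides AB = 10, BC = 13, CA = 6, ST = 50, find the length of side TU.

Since the triangles are similar, the ratio of corresponding sides is constant.
Scale factor k = ST / AB = 50 / 10 = 5
TU = k * BC = 5 * 13 = 65

65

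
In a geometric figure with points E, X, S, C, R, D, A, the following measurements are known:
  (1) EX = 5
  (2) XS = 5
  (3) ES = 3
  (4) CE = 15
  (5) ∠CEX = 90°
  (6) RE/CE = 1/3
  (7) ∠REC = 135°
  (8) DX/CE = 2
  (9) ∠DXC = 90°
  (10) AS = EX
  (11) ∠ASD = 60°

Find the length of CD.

From the given relations: DX = 2·CE = 2·15 = 30.
Step 1: By the law of cosines on triangle CEX: CX² = 15² + 5² − 2·15·5·cos(90°) = 250, so CX = 5·√10.
Step 2: By the law of cosines on triangle CXD: CD² = (5·√10)² + 30² − 2·5·√10·30·cos(90°) = 1150, so CD = 5·√46.

Therefore, the length of CD = 5·√46.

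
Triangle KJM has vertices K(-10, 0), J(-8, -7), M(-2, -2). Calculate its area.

The Shoelace formula computes the area from vertex coordinates by summing cross products.
For vertices (-10,0), (-8,-7), (-2,-2):
Signed sum = -10*-7 - -8*0 + -8*-2 - -2*-7 + -2*0 - -10*-2
= 70 + 2 + -20 = 52
Area = (1/2)|52| = 26.

26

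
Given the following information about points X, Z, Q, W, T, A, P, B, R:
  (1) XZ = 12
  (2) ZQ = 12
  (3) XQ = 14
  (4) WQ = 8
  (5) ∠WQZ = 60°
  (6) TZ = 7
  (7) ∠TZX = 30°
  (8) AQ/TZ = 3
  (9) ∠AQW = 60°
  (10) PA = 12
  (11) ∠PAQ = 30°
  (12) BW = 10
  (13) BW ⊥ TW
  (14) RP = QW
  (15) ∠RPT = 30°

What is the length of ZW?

Step 1: By the law of cosines on triangle ZQW: ZW² = 12² + 8² − 2·12·8·cos(60°) = 112, so ZW = 4·√7.

Therefore, the length of ZW = 4·√7.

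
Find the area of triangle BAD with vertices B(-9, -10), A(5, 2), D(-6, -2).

Using the Shoelace formula for a triangle:
Area = (1/2)|x0(y1 - y2) + x1(y2 - y0) + x2(y0 - y1)|
Area = (1/2)|-9(2 - -2) + 5(-2 - -10) + -6(-10 - 2)|
Area = (1/2)|-36 + 40 + 72|
Area = (1/2)|76|
Area = (1/2)(76)
Area = 38

38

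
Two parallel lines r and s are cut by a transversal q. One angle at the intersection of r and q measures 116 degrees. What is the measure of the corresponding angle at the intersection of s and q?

Corresponding angles formed by parallel lines and a transversal are equal.
The given angle is 116 degrees.
The corresponding angle = 116 degrees.

116 degrees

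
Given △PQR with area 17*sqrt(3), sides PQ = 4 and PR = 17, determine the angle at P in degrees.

Area = (1/2) * a * b * sin(C)
sin(C) = 2 * Area / (a * b)
sin(C) = 2 * 17*sqrt(3) / (4 * 17)
sin(C) = sqrt(3)/2
C = arcsin(sqrt(3)/2) = 60°
Since sin(180° - C) = sin(C), the obtuse angle 120° gives the same area, so C = 60° or C = 120°.

60° or 120°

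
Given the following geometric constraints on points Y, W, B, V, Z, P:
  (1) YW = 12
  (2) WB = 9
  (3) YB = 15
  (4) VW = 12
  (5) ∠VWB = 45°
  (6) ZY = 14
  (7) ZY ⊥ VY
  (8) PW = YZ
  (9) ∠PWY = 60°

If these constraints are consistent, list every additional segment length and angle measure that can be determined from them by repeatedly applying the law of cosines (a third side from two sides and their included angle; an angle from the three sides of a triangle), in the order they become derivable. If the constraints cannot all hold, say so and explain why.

The constraints are consistent. Derivable facts, in order:
After 1 step:
- BV ≈ 8.5
- YP = 2·√43
- ∠BWY = 90°
- ∠BYW = 36.87°
- ∠WBY = 53.13°
After 2 steps:
- ∠BVW = 48.47°
- ∠PYW = 67.59°
- ∠VBW = 86.53°
- ∠WPY = 52.41°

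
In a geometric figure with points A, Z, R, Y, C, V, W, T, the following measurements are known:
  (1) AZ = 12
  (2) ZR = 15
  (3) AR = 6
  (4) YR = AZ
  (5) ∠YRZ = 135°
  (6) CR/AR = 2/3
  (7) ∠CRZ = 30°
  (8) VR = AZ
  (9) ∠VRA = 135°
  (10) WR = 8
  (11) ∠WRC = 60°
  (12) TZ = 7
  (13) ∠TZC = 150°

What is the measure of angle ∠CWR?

From the given relations: CR = 2/3·AR = 2/3·6 = 4.
Step 1: By the law of cosines on triangle WRC: WC² = 8² + 4² − 2·8·4·cos(60°) = 48, so WC = 4·√3.
Step 2: By the inverse law of cosines on triangle CWR: cos(∠CWR) = ((4·√3)² + 8² − 4²) / (2·4·√3·8) = 96/110.85 = 0.866, so ∠CWR = 30°.

Therefore, the measure of angle ∠CWR = 30°.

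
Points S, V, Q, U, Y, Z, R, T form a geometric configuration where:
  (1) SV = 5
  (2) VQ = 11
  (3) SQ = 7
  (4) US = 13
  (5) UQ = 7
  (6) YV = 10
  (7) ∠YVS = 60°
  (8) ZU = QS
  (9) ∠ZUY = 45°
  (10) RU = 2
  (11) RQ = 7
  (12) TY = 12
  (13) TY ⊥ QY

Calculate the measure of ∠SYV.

Step 1: By the law of cosines on triangle YVS: YS² = 10² + 5² − 2·10·5·cos(60°) = 75, so YS = 5·√3.
Step 2: By the inverse law of cosines on triangle SYV: cos(∠SYV) = ((5·√3)² + 10² − 5²) / (2·5·√3·10) = 150/173.21 = 0.866, so ∠SYV = 30°.

Therefore, the measure of angle ∠SYV = 30°.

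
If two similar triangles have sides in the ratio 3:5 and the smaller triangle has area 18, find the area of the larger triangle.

The ratio of areas of similar triangles = (side ratio)^2.
Side ratio = 3:5, so area ratio = 9:25.
Area of the larger triangle / Area of the smaller triangle = 25/9
Area of the larger triangle = 18 * 25/9 = 50

50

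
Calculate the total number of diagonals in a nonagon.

Total line segments between 9 vertices = C(9,2) = 36.
Subtract the 9 sides: 36 - 9 = 27 diagonals.

27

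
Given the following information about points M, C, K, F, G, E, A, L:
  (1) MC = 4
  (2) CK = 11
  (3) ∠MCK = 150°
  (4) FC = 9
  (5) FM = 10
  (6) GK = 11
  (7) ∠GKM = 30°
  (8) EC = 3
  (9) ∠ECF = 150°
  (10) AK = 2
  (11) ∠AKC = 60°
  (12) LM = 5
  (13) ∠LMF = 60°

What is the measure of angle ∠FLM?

Step 1: By the law of cosines on triangle LMF: LF² = 5² + 10² − 2·5·10·cos(60°) = 75, so LF = 5·√3.
Step 2: By the inverse law of cosines on triangle FLM: cos(∠FLM) = ((5·√3)² + 5² − 10²) / (2·5·√3·5) = 0/86.6 = 0, so ∠FLM = 90°.

Therefore, the measure of angle ∠FLM = 90°.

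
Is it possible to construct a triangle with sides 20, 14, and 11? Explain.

For three segments to close into a triangle, no single side can be as long as the other two combined.
The longest side is 20, and 11 + 14 = 25 > 20.
A triangle can be formed.

Yes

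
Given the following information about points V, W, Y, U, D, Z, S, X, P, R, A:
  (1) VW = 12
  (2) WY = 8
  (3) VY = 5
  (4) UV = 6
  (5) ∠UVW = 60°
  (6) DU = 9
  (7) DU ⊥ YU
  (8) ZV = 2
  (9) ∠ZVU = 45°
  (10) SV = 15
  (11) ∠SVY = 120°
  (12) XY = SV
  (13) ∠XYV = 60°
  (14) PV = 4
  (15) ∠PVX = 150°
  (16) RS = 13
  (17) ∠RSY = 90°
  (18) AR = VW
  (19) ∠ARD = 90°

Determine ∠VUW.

Step 1: By the law of cosines on triangle UVW: UW² = 6² + 12² − 2·6·12·cos(60°) = 108, so UW = 6·√3.
Step 2: By the inverse law of cosines on triangle VUW: cos(∠VUW) = (6² + (6·√3)² − 12²) / (2·6·6·√3) = 0/124.71 = 0, so ∠VUW = 90°.

Therefore, the measure of angle ∠VUW = 90°.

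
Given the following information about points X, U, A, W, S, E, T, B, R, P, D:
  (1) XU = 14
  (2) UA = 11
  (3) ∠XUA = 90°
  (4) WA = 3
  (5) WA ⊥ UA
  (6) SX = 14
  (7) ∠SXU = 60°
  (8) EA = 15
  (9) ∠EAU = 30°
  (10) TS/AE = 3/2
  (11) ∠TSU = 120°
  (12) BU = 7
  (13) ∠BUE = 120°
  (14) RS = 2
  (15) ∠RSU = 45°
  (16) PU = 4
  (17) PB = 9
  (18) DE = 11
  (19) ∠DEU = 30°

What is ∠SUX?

Step 1: By the law of cosines on triangle UXS: US² = 14² + 14² − 2·14·14·cos(60°) = 196, so US = 14.
Step 2: By the inverse law of cosines on triangle SUX: cos(∠SUX) = (14² + 14² − 14²) / (2·14·14) = 196/392 = 0.5, so ∠SUX = 60°.

Therefore, the measure of angle ∠SUX = 60°.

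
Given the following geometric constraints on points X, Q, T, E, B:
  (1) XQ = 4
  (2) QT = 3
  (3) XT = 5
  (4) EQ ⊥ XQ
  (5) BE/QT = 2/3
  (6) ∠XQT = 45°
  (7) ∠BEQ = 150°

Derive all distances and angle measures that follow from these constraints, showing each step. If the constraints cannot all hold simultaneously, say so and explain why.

These constraints are not satisfiable: (1), (2) and (3) fix all three sides of triangle XQT, so by the law of cosines cos(∠XQT) = (4² + 3² − 5²) / (2·4·3) = 0.0000, i.e. ∠XQT ≈ 90°, which contradicts (6) ∠XQT = 45°. No planar figure meets all of them, so nothing further can be derived.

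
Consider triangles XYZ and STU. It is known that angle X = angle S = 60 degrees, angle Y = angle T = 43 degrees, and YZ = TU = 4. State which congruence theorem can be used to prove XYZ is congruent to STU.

The given information matches AAS: Two pairs of corresponding angles and a non-included side are equal (Angle-Angle-Side).

AAS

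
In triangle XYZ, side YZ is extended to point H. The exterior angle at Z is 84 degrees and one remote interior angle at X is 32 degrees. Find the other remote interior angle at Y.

The exterior angle theorem states that an exterior angle equals the sum of the two non-adjacent interior angles.
So 84 = 32 + angle Y, which gives angle Y = 84 - 32 = 52 degrees.

52 degrees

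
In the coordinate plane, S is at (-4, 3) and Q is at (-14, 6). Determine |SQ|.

d = sqrt((-10)^2 + (3)^2) = sqrt(109)

sqrt(109)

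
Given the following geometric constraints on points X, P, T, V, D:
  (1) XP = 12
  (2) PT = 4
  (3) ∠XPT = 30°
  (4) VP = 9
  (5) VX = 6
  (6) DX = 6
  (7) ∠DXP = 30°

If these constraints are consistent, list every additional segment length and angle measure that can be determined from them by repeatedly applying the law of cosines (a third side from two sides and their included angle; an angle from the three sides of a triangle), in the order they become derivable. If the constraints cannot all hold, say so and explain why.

The constraints are consistent. Derivable facts, in order:
After 1 step:
- PD ≈ 7.44
- XT ≈ 8.77
- ∠PVX = 104.48°
- ∠PXV = 46.57°
- ∠VPX = 28.96°
After 2 steps:
- ∠DPX = 23.79°
- ∠PDX = 126.21°
- ∠PTX = 136.81°
- ∠PXT = 13.19°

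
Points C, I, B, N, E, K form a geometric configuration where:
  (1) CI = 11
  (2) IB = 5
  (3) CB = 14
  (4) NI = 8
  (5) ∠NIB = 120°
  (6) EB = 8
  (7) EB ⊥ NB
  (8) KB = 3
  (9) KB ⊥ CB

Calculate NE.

Step 1: By the law of cosines on triangle BIN: BN² = 5² + 8² − 2·5·8·cos(120°) = 129, so BN = √129.
Step 2: By the law of cosines on triangle NBE: NE² = √129² + 8² − 2·√129·8·cos(90°) = 193, so NE = √193.

Therefore, the length of NE = √193.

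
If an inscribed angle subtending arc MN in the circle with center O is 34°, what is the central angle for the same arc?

By the inscribed angle theorem, the central angle is twice the inscribed angle.
Central angle = 2 × 34° = 68°

68°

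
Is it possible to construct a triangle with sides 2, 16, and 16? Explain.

For three segments to close into a triangle, no single side can be as long as the other two combined.
The longest side is 16, and 2 + 16 = 18 > 16.
A triangle can be formed.

Yes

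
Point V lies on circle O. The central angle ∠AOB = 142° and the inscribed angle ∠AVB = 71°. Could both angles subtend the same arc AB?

By the inscribed angle theorem, if both angles subtend the same arc, the inscribed angle must be half the central angle.
Half of 142° = 71°, which equals the given inscribed angle of 71°.
Therefore, yes, they correspond to the same arc.

Yes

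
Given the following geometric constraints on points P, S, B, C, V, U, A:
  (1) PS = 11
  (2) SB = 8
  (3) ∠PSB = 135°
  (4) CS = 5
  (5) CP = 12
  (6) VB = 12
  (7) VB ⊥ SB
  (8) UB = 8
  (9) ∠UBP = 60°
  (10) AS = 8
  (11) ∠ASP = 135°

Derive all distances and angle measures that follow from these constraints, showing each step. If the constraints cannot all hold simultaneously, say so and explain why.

The constraints are consistent.

Step 1: From PS = 11, SB = 8, and ∠PSB = 135°, by the law of cosines:
  PB² = PS² + SB² - 2·PS·SB·cos(135°) = 121 + 64 + 124.5 = 309.5
  PB ≈ 17.59

Step 2: From PS = 11, SA = 8, and ∠PSA = 135°, by the law of cosines:
  PA² = PS² + SA² - 2·PS·SA·cos(135°) = 121 + 64 + 124.5 = 309.5
  PA ≈ 17.59

Step 3: From SB = 8, BV = 12, and ∠SBV = 90°, by the law of cosines:
  SV² = SB² + BV² - 2·SB·BV·cos(90°) = 64 + 144 - 0 = 208
  SV = 4·√13

Step 4: From PC = 12, PS = 11, CS = 5, by the inverse law of cosines:
  cos(∠CPS) = (PC² + PS² - CS²) / (2·PC·PS)
  ∠CPS = 24.62°

Step 5: From SC = 5, SP = 11, CP = 12, by the inverse law of cosines:
  cos(∠CSP) = (SC² + SP² - CP²) / (2·SC·SP)
  ∠CSP = 88.96°

Step 6: From CP = 12, CS = 5, PS = 11, by the inverse law of cosines:
  cos(∠PCS) = (CP² + CS² - PS²) / (2·CP·CS)
  ∠PCS = 66.42°

Step 7: From PB = 17.59, BU = 8, and ∠PBU = 60°, by the law of cosines:
  PU² = PB² + BU² - 2·PB·BU·cos(60°) = 309.5 + 64 - 140.7 = 232.7
  PU ≈ 15.26

Step 8: From PA = 17.59, PS = 11, AS = 8, by the inverse law of cosines:
  cos(∠APS) = (PA² + PS² - AS²) / (2·PA·PS)
  ∠APS = 18.76°

Step 9: From PB = 17.59, PS = 11, BS = 8, by the inverse law of cosines:
  cos(∠BPS) = (PB² + PS² - BS²) / (2·PB·PS)
  ∠BPS = 18.76°

Step 10: From SB = 8, SV = 4·√13, BV = 12, by the inverse law of cosines:
  cos(∠BSV) = (SB² + SV² - BV²) / (2·SB·SV)
  ∠BSV = 56.31°

Step 11: From BP = 17.59, BS = 8, PS = 11, by the inverse law of cosines:
  cos(∠PBS) = (BP² + BS² - PS²) / (2·BP·BS)
  ∠PBS = 26.24°

Step 12: From VB = 12, VS = 4·√13, BS = 8, by the inverse law of cosines:
  cos(∠BVS) = (VB² + VS² - BS²) / (2·VB·VS)
  ∠BVS = 33.69°

Step 13: From AP = 17.59, AS = 8, PS = 11, by the inverse law of cosines:
  cos(∠PAS) = (AP² + AS² - PS²) / (2·AP·AS)
  ∠PAS = 26.24°

Step 14: From PB = 17.59, PU = 15.26, BU = 8, by the inverse law of cosines:
  cos(∠BPU) = (PB² + PU² - BU²) / (2·PB·PU)
  ∠BPU = 27.01°

Step 15: From UB = 8, UP = 15.26, BP = 17.59, by the inverse law of cosines:
  cos(∠BUP) = (UB² + UP² - BP²) / (2·UB·UP)
  ∠BUP = 92.99°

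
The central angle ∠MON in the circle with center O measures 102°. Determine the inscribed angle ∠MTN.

By the inscribed angle theorem, the inscribed angle is half the central angle.
Inscribed angle = 102° / 2 = 51°

51°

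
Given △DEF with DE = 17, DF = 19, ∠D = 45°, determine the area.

Area = (1/2)(17)(19) sin(45°) = (1/2)(17)(19)(sqrt(2)/2) = 323*sqrt(2)/4

323*sqrt(2)/4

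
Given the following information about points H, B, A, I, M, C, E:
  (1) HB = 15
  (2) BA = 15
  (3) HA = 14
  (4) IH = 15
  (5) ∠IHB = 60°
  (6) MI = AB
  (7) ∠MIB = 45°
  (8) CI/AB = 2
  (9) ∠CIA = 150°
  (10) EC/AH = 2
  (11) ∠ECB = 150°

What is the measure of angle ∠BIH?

Step 1: By the law of cosines on triangle IHB: IB² = 15² + 15² − 2·15·15·cos(60°) = 225, so IB = 15.
Step 2: By the inverse law of cosines on triangle BIH: cos(∠BIH) = (15² + 15² − 15²) / (2·15·15) = 225/450 = 0.5, so ∠BIH = 60°.

Therefore, the measure of angle ∠BIH = 60°.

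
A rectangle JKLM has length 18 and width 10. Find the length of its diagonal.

Using the Pythagorean theorem:
d² = 18² + 10² = 324 + 100 = 424
d = sqrt(424) = 2*sqrt(106)

2*sqrt(106)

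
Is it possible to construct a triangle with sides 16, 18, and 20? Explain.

Check all three triangle inequalities:
16 + 18 = 34 > 20 ✓
16 + 20 = 36 > 18 ✓
18 + 20 = 38 > 16 ✓
All conditions hold, so these sides form a valid triangle.

Yes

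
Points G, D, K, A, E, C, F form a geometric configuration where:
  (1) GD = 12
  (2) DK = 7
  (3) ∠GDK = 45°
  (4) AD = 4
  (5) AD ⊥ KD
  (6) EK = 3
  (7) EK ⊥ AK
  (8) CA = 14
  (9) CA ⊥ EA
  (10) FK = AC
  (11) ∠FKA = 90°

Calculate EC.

Step 1: By the law of cosines on triangle ADK: AK² = 4² + 7² − 2·4·7·cos(90°) = 65, so AK = √65.
Step 2: By the law of cosines on triangle EKA: EA² = 3² + √65² − 2·3·√65·cos(90°) = 74, so EA = √74.
Step 3: By the law of cosines on triangle EAC: EC² = √74² + 14² − 2·√74·14·cos(90°) = 270, so EC = 3·√30.

Therefore, the length of EC = 3·√30.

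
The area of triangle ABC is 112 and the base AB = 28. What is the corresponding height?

Area = (1/2) * base * height
height = 2 * Area / base
height = 2 * 112 / 28
height = 224 / 28
height = 8

8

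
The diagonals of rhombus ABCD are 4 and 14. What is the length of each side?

Half-diagonals are 2 and 7. side = sqrt(2^2 + 7^2) = sqrt(53)

sqrt(53)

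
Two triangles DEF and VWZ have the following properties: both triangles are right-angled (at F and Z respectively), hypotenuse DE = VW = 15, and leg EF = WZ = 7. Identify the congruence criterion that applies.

The given information provides:
both triangles are right-angled (at F and Z respectively), hypotenuse DE = VW = 15, and leg EF = WZ = 7
This matches the HL congruence theorem.
The hypotenuse and one leg of two right triangles are equal (Hypotenuse-Leg).

HL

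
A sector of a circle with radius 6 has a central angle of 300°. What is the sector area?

Sector area = π(6²)(5/6) = 30*pi

30*pi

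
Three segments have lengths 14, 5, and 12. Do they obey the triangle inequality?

For three segments to close into a triangle, no single side can be as long as the other two combined.
The longest side is 14, and 5 + 12 = 17 > 14.
A triangle can be formed.

Yes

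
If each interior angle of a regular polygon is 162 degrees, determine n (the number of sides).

Exterior angle = 180 - 162 = 18. n = 360 / 18 = 20.

20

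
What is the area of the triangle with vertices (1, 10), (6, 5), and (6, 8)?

Shoelace: Area = (1/2)|1(5-8) + 6(8-10) + 6(10-5)| = (1/2)(15) = 15/2

15/2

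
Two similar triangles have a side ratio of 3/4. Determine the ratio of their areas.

Area scales with the square of linear dimensions. If every length is multiplied by 3/4, then the area is multiplied by (3/4)^2 = 9/16.
The area ratio is 9:16.

9:16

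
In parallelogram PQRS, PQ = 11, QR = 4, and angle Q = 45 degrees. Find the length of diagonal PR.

Using the law of cosines:
d^2 = 11^2 + 4^2 - 2(11)(4)cos(45 degrees)
d^2 = 121 + 16 - 88*sqrt(2)/2
d^2 = 137 - 44*sqrt(2)
d = sqrt(137 - 44*sqrt(2))

sqrt(137 - 44*sqrt(2))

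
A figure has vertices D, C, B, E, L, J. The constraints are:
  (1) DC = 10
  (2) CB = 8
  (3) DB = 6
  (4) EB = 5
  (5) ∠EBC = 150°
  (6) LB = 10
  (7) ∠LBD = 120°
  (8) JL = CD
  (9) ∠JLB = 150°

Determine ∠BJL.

From the given relations: JL = CD = 10.
Step 1: By the law of cosines on triangle JLB: JB² = 10² + 10² − 2·10·10·cos(150°) = 373.21, so JB ≈ 19.32.
Step 2: By the inverse law of cosines on triangle BJL: cos(∠BJL) = (19.32² + 10² − 10²) / (2·19.32·10) = 373.21/386.37 = 0.9659, so ∠BJL = 15°.

Therefore, the measure of angle ∠BJL = 15°.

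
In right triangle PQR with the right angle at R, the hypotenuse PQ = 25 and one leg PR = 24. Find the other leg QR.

By the Pythagorean theorem: QR^2 = PQ^2 - PR^2
QR^2 = 25^2 - 24^2 = 625 - 576 = 49
QR = sqrt(49) = 7

7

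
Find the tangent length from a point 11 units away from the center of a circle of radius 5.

The tangent, radius, and line from the external point to the center form a right triangle.
The right angle is where the tangent meets the radius.
By the Pythagorean theorem: tangent² + 5² = 11²
tangent² = 121 - 25 = 96
tangent = 4*sqrt(6)

4*sqrt(6)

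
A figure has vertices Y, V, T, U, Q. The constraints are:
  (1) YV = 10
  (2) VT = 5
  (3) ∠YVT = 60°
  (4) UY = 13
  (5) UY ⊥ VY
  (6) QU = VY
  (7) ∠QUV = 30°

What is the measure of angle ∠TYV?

Step 1: By the law of cosines on triangle YVT: YT² = 10² + 5² − 2·10·5·cos(60°) = 75, so YT = 5·√3.
Step 2: By the inverse law of cosines on triangle TYV: cos(∠TYV) = ((5·√3)² + 10² − 5²) / (2·5·√3·10) = 150/173.21 = 0.866, so ∠TYV = 30°.

Therefore, the measure of angle ∠TYV = 30°.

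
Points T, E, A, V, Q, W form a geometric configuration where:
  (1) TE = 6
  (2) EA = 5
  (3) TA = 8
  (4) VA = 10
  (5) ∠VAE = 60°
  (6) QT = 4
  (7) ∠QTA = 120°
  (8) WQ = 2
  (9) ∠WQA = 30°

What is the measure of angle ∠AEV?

Step 1: By the law of cosines on triangle EAV: EV² = 5² + 10² − 2·5·10·cos(60°) = 75, so EV = 5·√3.
Step 2: By the inverse law of cosines on triangle AEV: cos(∠AEV) = (5² + (5·√3)² − 10²) / (2·5·5·√3) = 0/86.6 = 0, so ∠AEV = 90°.

Therefore, the measure of angle ∠AEV = 90°.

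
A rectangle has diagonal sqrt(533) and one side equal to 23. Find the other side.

The diagonal of a rectangle forms a right triangle with the two sides.
Rearranging the Pythagorean theorem: missing side = sqrt(d^2 - known^2).
= sqrt(533 - 529) = sqrt(4) = 2.

2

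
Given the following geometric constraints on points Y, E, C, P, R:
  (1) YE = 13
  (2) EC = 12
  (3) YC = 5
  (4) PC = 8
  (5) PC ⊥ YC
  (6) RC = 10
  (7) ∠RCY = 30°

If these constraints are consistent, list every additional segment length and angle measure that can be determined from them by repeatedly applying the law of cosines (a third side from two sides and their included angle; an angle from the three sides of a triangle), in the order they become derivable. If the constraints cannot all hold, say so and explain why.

The constraints are consistent. Derivable facts, in order:
After 1 step:
- YP = √89
- YR ≈ 6.2
- ∠CEY = 22.62°
- ∠CYE = 67.38°
- ∠ECY = 90°
After 2 steps:
- ∠CPY = 32.01°
- ∠CRY = 23.79°
- ∠CYP = 57.99°
- ∠CYR = 126.21°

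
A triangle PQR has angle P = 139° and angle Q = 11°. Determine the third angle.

angle R = 180 - 139 - 11 = 30 degrees.

30 degrees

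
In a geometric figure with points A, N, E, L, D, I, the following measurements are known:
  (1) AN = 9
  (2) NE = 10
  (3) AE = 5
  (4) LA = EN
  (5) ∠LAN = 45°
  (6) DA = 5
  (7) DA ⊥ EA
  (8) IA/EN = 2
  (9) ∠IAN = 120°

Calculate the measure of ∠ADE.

Step 1: By the law of cosines on triangle DAE: DE² = 5² + 5² − 2·5·5·cos(90°) = 50, so DE = 5·√2.
Step 2: By the inverse law of cosines on triangle ADE: cos(∠ADE) = (5² + (5·√2)² − 5²) / (2·5·5·√2) = 50/70.71 = 0.7071, so ∠ADE = 45°.

Therefore, the measure of angle ∠ADE = 45°.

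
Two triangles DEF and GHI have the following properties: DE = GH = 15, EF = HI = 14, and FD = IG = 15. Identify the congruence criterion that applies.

The given information provides:
DE = GH = 15, EF = HI = 14, and FD = IG = 15
This matches the SSS congruence theorem.
All three pairs of corresponding sides are equal (Side-Side-Side).

SSS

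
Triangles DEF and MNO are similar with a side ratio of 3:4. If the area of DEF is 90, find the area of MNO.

The ratio of areas of similar triangles = (side ratio)^2.
Side ratio = 3:4, so area ratio = 9:16.
Area of MNO / Area of DEF = 16/9
Area of MNO = 90 * 16/9 = 160

160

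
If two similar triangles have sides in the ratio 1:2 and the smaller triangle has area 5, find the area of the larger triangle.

For similar figures, the area ratio equals the square of the side ratio.
Side ratio (the smaller triangle to the larger triangle) = 1:2, so area ratio = 1^2:2^2 = 1:4.
If the area of the smaller triangle is 5, then the area of the larger triangle = 5 * (4/1) = 20.

20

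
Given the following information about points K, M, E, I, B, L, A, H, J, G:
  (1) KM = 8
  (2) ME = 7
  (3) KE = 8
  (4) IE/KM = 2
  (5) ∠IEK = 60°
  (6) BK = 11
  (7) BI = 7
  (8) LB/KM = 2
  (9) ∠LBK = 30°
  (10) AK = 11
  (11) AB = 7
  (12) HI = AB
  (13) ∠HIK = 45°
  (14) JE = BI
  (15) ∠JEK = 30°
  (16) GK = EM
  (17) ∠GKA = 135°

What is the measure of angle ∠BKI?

From the given relations: IE = 2·KM = 2·8 = 16.
Step 1: By the law of cosines on triangle KEI: KI² = 8² + 16² − 2·8·16·cos(60°) = 192, so KI = 8·√3.
Step 2: By the inverse law of cosines on triangle BKI: cos(∠BKI) = (11² + (8·√3)² − 7²) / (2·11·8·√3) = 264/304.84 = 0.866, so ∠BKI = 30°.

Therefore, the measure of angle ∠BKI = 30°.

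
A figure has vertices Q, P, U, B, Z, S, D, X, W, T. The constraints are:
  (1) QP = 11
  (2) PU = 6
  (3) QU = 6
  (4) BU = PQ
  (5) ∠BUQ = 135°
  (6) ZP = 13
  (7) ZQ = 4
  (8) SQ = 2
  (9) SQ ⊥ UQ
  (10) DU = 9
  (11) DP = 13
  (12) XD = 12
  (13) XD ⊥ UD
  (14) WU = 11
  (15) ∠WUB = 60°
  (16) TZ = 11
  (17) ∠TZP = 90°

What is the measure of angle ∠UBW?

From the given relations: BU = PQ = 11.
Step 1: By the law of cosines on triangle BUW: BW² = 11² + 11² − 2·11·11·cos(60°) = 121, so BW = 11.
Step 2: By the inverse law of cosines on triangle UBW: cos(∠UBW) = (11² + 11² − 11²) / (2·11·11) = 121/242 = 0.5, so ∠UBW = 60°.

Therefore, the measure of angle ∠UBW = 60°.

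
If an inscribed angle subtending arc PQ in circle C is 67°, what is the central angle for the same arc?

By the inscribed angle theorem, the central angle is twice the inscribed angle.
Central angle = 2 × 67° = 134°

134°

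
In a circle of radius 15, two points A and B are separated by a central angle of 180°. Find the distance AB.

Chord length = 2r sin(θ/2)
= 2 × 15 × sin(180°/2)
= 2 × 15 × sin(90°)
= 30

30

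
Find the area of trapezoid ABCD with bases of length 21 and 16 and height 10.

A trapezoid's area equals the midsegment times the height.
The midsegment is (21 + 16) / 2 = 37/2.
Area = 37/2 * 10 = 185.

185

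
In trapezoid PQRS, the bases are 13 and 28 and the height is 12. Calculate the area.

A trapezoid's area equals the midsegment times the height.
The midsegment is (13 + 28) / 2 = 41/2.
Area = 41/2 * 12 = 246.

246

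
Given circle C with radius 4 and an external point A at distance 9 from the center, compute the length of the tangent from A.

Let T be the point of tangency. Then CT ⊥ AT (radius ⊥ tangent).
In right triangle CTA: CA² = CT² + AT²
9² = 4² + AT²
AT² = 65, AT = sqrt(65)

sqrt(65)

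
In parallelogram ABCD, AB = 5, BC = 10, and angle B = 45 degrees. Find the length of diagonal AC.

Using the law of cosines:
d^2 = 5^2 + 10^2 - 2(5)(10)cos(45 degrees)
d^2 = 25 + 100 - 100*sqrt(2)/2
d^2 = 125 - 50*sqrt(2)
d = 5*sqrt(5 - 2*sqrt(2))

5*sqrt(5 - 2*sqrt(2))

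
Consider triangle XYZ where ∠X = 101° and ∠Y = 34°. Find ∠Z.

angle Z = 180 - 101 - 34 = 45 degrees.

45 degrees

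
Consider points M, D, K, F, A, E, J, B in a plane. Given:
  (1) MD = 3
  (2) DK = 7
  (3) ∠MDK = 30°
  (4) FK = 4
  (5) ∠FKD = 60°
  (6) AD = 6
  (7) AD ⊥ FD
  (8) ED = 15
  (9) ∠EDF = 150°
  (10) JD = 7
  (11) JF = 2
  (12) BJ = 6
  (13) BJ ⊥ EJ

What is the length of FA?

Step 1: By the law of cosines on triangle FKD: FD² = 4² + 7² − 2·4·7·cos(60°) = 37, so FD = √37.
Step 2: By the law of cosines on triangle FDA: FA² = √37² + 6² − 2·√37·6·cos(90°) = 73, so FA = √73.

Therefore, the length of FA = √73.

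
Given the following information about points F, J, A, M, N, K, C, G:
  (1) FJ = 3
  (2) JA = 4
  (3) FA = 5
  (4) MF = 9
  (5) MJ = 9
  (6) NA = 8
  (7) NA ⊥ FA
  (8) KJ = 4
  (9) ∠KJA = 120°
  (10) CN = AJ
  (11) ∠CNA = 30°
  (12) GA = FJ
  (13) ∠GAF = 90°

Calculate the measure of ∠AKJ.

Step 1: By the law of cosines on triangle KJA: KA² = 4² + 4² − 2·4·4·cos(120°) = 48, so KA = 4·√3.
Step 2: By the inverse law of cosines on triangle AKJ: cos(∠AKJ) = ((4·√3)² + 4² − 4²) / (2·4·√3·4) = 48/55.43 = 0.866, so ∠AKJ = 30°.

Therefore, the measure of angle ∠AKJ = 30°.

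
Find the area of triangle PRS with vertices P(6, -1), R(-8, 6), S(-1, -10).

Shoelace: Area = (1/2)|6(6--10) + -8(-10--1) + -1(-1-6)| = (1/2)(175) = 175/2

175/2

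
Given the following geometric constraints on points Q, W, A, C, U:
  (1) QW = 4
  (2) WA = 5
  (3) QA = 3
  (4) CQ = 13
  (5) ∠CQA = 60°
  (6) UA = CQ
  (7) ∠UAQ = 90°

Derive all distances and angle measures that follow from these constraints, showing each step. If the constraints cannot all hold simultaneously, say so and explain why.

The constraints are consistent.

From the given relations:
  UA = CQ = 13

Step 1: From QA = 3, AU = 13, and ∠QAU = 90°, by the law of cosines:
  QU² = QA² + AU² - 2·QA·AU·cos(90°) = 9 + 169 - 0 = 178
  QU = √178

Step 2: From AQ = 3, QC = 13, and ∠AQC = 60°, by the law of cosines:
  AC² = AQ² + QC² - 2·AQ·QC·cos(60°) = 9 + 169 - 39 = 139
  AC = √139

Step 3: From QA = 3, QW = 4, AW = 5, by the inverse law of cosines:
  cos(∠AQW) = (QA² + QW² - AW²) / (2·QA·QW)
  ∠AQW = 90°

Step 4: From WA = 5, WQ = 4, AQ = 3, by the inverse law of cosines:
  cos(∠AWQ) = (WA² + WQ² - AQ²) / (2·WA·WQ)
  ∠AWQ = 36.87°

Step 5: From AQ = 3, AW = 5, QW = 4, by the inverse law of cosines:
  cos(∠QAW) = (AQ² + AW² - QW²) / (2·AQ·AW)
  ∠QAW = 53.13°

Step 6: From QA = 3, QU = √178, AU = 13, by the inverse law of cosines:
  cos(∠AQU) = (QA² + QU² - AU²) / (2·QA·QU)
  ∠AQU = 77.01°

Step 7: From AC = √139, AQ = 3, CQ = 13, by the inverse law of cosines:
  cos(∠CAQ) = (AC² + AQ² - CQ²) / (2·AC·AQ)
  ∠CAQ = 107.27°

Step 8: From CA = √139, CQ = 13, AQ = 3, by the inverse law of cosines:
  cos(∠ACQ) = (CA² + CQ² - AQ²) / (2·CA·CQ)
  ∠ACQ = 12.73°

Step 9: From UA = 13, UQ = √178, AQ = 3, by the inverse law of cosines:
  cos(∠AUQ) = (UA² + UQ² - AQ²) / (2·UA·UQ)
  ∠AUQ = 12.99°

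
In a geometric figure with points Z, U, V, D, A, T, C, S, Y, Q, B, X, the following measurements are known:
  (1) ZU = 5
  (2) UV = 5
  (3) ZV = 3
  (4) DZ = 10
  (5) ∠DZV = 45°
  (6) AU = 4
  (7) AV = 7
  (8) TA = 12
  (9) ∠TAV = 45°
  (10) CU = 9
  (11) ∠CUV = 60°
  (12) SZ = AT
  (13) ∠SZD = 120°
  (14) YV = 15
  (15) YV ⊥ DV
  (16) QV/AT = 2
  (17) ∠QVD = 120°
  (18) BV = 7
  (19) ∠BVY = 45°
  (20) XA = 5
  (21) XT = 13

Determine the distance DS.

From the given relations: SZ = AT = 12.
Step 1: By the law of cosines on triangle DZS: DS² = 10² + 12² − 2·10·12·cos(120°) = 364, so DS = 2·√91.

Therefore, the length of DS = 2·√91.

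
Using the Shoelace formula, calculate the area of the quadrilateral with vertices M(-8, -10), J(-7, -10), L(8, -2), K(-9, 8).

Using the Shoelace formula for a quadrilateral (vertices in order):
Area = (1/2)|sum of (x_i * y_(i+1) - x_(i+1) * y_i)|
Terms: (-8*-10 - -7*-10) = 10, (-7*-2 - 8*-10) = 94, (8*8 - -9*-2) = 46, (-9*-10 - -8*8) = 154
Sum = 304
Area = (1/2)(304) = 152

152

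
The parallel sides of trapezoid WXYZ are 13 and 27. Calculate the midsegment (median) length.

The midsegment of a trapezoid = (base1 + base2) / 2
midsegment = (13 + 27) / 2
midsegment = 40 / 2
midsegment = 20

20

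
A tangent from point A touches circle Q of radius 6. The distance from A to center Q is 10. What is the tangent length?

Let T be the point of tangency. Then QT ⊥ AT (radius ⊥ tangent).
In right triangle QTA: QA² = QT² + AT²
10² = 6² + AT²
AT² = 64, AT = 8

8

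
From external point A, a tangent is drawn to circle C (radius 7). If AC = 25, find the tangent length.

Let T be the point of tangency. Then CT ⊥ AT (radius ⊥ tangent).
In right triangle CTA: CA² = CT² + AT²
25² = 7² + AT²
AT² = 576, AT = 24

24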